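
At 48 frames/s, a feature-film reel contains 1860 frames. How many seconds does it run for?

Running time = 1860 / (48) = 38.75 s.

38.75 seconds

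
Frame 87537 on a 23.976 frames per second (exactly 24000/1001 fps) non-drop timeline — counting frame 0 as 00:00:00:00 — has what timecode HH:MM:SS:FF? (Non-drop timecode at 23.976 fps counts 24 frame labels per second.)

01:00:47:09

87537 ÷ 24 = 3647 full seconds, remainder 9 frames.
3647 s = 1 h 0 min 47 s.
Timecode: 01:00:47:09.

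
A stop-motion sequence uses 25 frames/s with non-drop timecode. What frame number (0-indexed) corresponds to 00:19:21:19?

frame 29044

Total seconds to the label: (0 × 3600 + 19 × 60 + 21) = 1161.
Frame index = 1161 × 25 + 19 = 29044.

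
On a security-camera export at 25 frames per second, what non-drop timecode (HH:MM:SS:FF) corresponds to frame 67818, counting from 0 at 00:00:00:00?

00:45:12:18

67818 ÷ 25 = 2712 full seconds, remainder 18 frames.
2712 s = 0 h 45 min 12 s.
Timecode: 00:45:12:18.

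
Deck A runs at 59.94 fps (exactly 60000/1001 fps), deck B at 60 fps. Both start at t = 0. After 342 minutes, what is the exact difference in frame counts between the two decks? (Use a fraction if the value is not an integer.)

1231200/1001 frames

342 min = 20520 s.
A emits 60000/1001 × 20520 = 1231200000/1001 frames; B emits 60 × 20520 = 1231200.
Difference = 1231200/1001 frames (≈ 1229.9700); B is ahead of A.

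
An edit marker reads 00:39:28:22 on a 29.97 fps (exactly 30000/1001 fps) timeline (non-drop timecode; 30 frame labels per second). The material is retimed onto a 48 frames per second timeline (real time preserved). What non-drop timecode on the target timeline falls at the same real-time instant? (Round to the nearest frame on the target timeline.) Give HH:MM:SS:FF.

Source frame index: (0×3600 + 39×60 + 28) × 30 + 22 = 71062.
Real time: 71062 / (30000/1001) = 35566531/15000 s.
Target frame: (35566531/15000) × (48) = 71133062/625 ≈ 113812.899 → 113813.
At 48 labels/s: frame 113813 → 00:39:31:05.

00:39:31:05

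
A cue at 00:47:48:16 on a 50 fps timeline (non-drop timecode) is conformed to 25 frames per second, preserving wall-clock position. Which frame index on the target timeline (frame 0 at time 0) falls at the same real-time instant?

Source frame index: (0×3600 + 47×60 + 48) × 50 + 16 = 143416.
Real time: 143416 / (50) = 71708/25 s.
Target frame: (71708/25) × (25) = 71708.

frame 71708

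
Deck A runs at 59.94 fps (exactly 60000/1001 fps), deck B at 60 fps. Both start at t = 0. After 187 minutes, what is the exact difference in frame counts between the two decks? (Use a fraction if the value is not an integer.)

61200/91 frames

187 min = 11220 s.
A emits 60000/1001 × 11220 = 61200000/91 frames; B emits 60 × 11220 = 673200.
Difference = 61200/91 frames (≈ 672.5275); B is ahead of A.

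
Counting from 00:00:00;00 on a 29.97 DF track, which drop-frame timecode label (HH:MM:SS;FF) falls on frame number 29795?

00:16:34;05

Each 10-minute DF block holds 10 × 60 × 30 − 9 × 2 = 17982 frames. 29795 ÷ 17982 → 1 full block, remainder 11813.
Within the partial block the first minute is 1800 frames and each further minute 1798, so 6 further minute boundaries passed. Total skipped labels = 18 × 1 + 2 × 6 = 30.
Non-drop label index = 29795 + 30 = 29825; at 30 labels/s that is 00:16:34:05, i.e. DF 00:16:34;05.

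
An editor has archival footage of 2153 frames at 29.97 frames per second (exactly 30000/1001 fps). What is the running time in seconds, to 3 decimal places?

Running time = 2153 × 1001/30000 = 2155153/30000 s ≈ 71.838 s.

71.838 seconds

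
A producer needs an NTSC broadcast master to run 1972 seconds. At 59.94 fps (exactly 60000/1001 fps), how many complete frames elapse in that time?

Frames = 1972 × 60000/1001 = 118320000/1001 ≈ 118201.7982.
Complete frames: 118201.

118201 frames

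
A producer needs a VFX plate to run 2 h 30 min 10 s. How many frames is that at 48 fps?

432480 frames

2 h 30 min 10 s = 9010 s.
Frames = 9010 × 48 = 432480.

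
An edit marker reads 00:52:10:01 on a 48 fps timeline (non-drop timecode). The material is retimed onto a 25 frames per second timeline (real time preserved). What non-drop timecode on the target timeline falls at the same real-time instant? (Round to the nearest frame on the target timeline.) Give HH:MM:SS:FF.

Source frame index: (0×3600 + 52×60 + 10) × 48 + 1 = 150241.
Real time: 150241 / (48) = 150241/48 s.
Target frame: (150241/48) × (25) = 3756025/48 ≈ 78250.521 → 78251.
At 25 labels/s: frame 78251 → 00:52:10:01.

00:52:10:01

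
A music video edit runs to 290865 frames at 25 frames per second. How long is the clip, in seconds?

Running time = 290865 / (25) = 11634.6 s.

11634.6 seconds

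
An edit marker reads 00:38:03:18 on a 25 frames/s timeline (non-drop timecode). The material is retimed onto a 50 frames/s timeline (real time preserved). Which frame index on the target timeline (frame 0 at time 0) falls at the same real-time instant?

Source frame index: (0×3600 + 38×60 + 3) × 25 + 18 = 57093.
Real time: 57093 / (25) = 57093/25 s.
Target frame: (57093/25) × (50) = 114186.

frame 114186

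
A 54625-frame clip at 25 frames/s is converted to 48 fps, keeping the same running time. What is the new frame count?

Target frames = source frames × (target rate / source rate) = 54625 × (48)/(25) = 54625 × 48/25 = 104880.

104880 frames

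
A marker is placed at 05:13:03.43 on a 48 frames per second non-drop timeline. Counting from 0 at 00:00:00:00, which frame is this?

Total seconds to the label: (5 × 3600 + 13 × 60 + 3) = 18783.
Frame index = 18783 × 48 + 43 = 901627.

901627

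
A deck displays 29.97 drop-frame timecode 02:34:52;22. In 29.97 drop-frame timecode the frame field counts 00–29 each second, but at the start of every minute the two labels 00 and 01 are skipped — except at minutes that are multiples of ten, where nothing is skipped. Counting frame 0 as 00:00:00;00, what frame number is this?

As if non-drop at 30 labels/s: (2 × 3600 + 34 × 60 + 52) × 30 + 22 = 278782.
Minute boundaries passed: 154; those not divisible by 10: 154 − 15 = 139; dropped labels = 2 × 139 = 278.
Actual frame index = 278782 − 278 = 278504.

278504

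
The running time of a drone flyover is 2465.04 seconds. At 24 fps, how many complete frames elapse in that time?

59160 frames

Frames = 2465.04 × 24 = 1479024/25 ≈ 59160.9600.
Complete frames: 59160.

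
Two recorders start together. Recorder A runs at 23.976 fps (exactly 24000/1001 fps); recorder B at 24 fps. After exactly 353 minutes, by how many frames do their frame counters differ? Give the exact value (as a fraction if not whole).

508320/1001 frames

353 min = 21180 s.
A emits 24000/1001 × 21180 = 508320000/1001 frames; B emits 24 × 21180 = 508320.
Difference = 508320/1001 frames (≈ 507.8122); B is ahead of A.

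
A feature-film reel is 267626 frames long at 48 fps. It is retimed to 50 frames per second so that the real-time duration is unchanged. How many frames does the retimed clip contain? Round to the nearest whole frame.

278777 frames

Frames at target rate = 267626 × (50) / (48) = 3345325/12 ≈ 278777.083.
Nearest whole frame: 278777.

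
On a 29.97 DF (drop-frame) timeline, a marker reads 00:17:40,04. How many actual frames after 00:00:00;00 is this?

31772

As if non-drop at 30 labels/s: (0 × 3600 + 17 × 60 + 40) × 30 + 4 = 31804.
Minute boundaries passed: 17; those not divisible by 10: 17 − 1 = 16; dropped labels = 2 × 16 = 32.
Actual frame index = 31804 − 32 = 31772.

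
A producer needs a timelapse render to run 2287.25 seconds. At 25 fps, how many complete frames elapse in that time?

Frames = 2287.25 × 25 = 228725/4 ≈ 57181.2500.
Complete frames: 57181.

57181 frames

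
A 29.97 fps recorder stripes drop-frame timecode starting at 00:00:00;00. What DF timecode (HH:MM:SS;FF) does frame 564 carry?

Ten DF minutes hold 17982 frames, so frame 564 lies in block 0 (frames 0–17981) with 564 frames into that block.
The block's first minute is 1800 frames and the rest 1798 each; 564 frames reaches minute 0, so 0 × 18 + 0 × 2 = 0 labels have been skipped so far.
Adding those back, label number 564 + 0 = 564 at 30 labels/s is 18 s + 24 f = 0 h 0 min 18 s frame 24, i.e. 00:00:18;24.

00:00:18;24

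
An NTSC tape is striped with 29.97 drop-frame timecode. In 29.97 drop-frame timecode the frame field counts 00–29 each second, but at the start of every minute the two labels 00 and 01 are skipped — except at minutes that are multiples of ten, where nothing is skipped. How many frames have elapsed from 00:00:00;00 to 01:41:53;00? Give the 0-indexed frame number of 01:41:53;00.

Complete 10-minute blocks: 10, each 17982 frames → 179820.
Remaining 1 whole minute in the current block: 1800 + 0 × 1798 = 1800 frames.
Within the current minute: 53 × 30 + 0 − 2 = 1588 (labels ;00/;01 skipped at this minute). Total = 179820 + 1800 + 1588 = 183208.

183208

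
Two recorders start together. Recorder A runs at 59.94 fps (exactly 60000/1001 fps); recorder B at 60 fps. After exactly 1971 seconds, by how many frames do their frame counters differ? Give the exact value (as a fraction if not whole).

A emits 60000/1001 × 1971 = 118260000/1001 frames; B emits 60 × 1971 = 118260.
Difference = 118260/1001 frames (≈ 118.1419); B is ahead of A.

118260/1001 frames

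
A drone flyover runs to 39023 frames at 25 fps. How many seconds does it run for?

1560.92 seconds

Running time = 39023 / (25) = 1560.92 s.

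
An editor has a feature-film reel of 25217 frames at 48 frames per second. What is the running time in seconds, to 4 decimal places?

525.3542 seconds

Running time = 25217 × 1/48 = 25217/48 s ≈ 525.3542 s.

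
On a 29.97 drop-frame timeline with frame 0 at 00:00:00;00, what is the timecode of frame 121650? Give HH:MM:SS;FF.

Each 10-minute DF block holds 10 × 60 × 30 − 9 × 2 = 17982 frames. 121650 ÷ 17982 → 6 full blocks, remainder 13758.
Within the partial block the first minute is 1800 frames and each further minute 1798, so 7 further minute boundaries passed. Total skipped labels = 18 × 6 + 2 × 7 = 122.
Non-drop label index = 121650 + 122 = 121772; at 30 labels/s that is 01:07:39:02, i.e. DF 01:07:39;02.

01:07:39;02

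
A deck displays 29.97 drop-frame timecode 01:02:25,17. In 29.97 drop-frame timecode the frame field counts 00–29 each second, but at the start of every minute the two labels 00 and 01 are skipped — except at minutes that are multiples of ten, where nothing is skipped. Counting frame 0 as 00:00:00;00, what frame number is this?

As if non-drop at 30 labels/s: (1 × 3600 + 2 × 60 + 25) × 30 + 17 = 112367.
Minute boundaries passed: 62; those not divisible by 10: 62 − 6 = 56; dropped labels = 2 × 56 = 112.
Actual frame index = 112367 − 112 = 112255.

112255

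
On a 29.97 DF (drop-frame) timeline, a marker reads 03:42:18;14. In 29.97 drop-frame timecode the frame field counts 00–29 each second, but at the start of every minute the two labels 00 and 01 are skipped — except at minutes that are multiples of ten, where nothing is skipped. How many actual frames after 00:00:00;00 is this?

As if non-drop at 30 labels/s: (3 × 3600 + 42 × 60 + 18) × 30 + 14 = 400154.
Minute boundaries passed: 222; those not divisible by 10: 222 − 22 = 200; dropped labels = 2 × 200 = 400.
Actual frame index = 400154 − 400 = 399754.

399754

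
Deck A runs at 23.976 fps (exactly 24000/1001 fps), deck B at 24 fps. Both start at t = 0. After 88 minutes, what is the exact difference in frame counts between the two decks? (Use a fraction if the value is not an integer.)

88 min = 5280 s.
A emits 24000/1001 × 5280 = 11520000/91 frames; B emits 24 × 5280 = 126720.
Difference = 11520/91 frames (≈ 126.5934); B is ahead of A.

11520/91 frames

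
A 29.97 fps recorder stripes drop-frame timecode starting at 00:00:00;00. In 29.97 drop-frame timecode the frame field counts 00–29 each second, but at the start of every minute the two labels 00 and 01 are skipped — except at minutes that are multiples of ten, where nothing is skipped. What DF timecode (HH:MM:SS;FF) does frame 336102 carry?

Ten DF minutes hold 17982 frames, so frame 336102 lies in block 18 (frames 323676–341657) with 12426 frames into that block.
The block's first minute is 1800 frames and the rest 1798 each; 12426 frames reaches minute 6, so 18 × 18 + 6 × 2 = 336 labels have been skipped so far.
Adding those back, label number 336102 + 336 = 336438 at 30 labels/s is 11214 s + 18 f = 3 h 6 min 54 s frame 18, i.e. 03:06:54;18.

03:06:54;18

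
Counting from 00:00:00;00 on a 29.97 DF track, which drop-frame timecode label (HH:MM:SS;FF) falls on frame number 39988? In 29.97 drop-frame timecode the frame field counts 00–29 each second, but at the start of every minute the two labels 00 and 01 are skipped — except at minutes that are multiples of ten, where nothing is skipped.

Ten DF minutes hold 17982 frames, so frame 39988 lies in block 2 (frames 35964–53945) with 4024 frames into that block.
The block's first minute is 1800 frames and the rest 1798 each; 4024 frames reaches minute 2, so 2 × 18 + 2 × 2 = 40 labels have been skipped so far.
Adding those back, label number 39988 + 40 = 40028 at 30 labels/s is 1334 s + 8 f = 0 h 22 min 14 s frame 8, i.e. 00:22:14;08.

00:22:14;08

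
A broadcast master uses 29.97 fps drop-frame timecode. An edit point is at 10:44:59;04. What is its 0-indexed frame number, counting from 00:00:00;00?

As if non-drop at 30 labels/s: (10 × 3600 + 44 × 60 + 59) × 30 + 4 = 1160974.
Minute boundaries passed: 644; those not divisible by 10: 644 − 64 = 580; dropped labels = 2 × 580 = 1160.
Actual frame index = 1160974 − 1160 = 1159814.

1159814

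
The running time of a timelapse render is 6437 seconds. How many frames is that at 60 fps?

386220 frames

Frames = 6437 × 60 = 386220.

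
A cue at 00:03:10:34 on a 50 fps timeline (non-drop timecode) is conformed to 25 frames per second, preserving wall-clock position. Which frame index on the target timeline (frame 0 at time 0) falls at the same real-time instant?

frame 4767

Source frame index: (0×3600 + 3×60 + 10) × 50 + 34 = 9534.
Real time: 9534 / (50) = 4767/25 s.
Target frame: (4767/25) × (25) = 4767.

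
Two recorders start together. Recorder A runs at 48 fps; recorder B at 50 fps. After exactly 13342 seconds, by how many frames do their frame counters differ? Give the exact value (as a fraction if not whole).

A emits 48 × 13342 = 640416 frames; B emits 50 × 13342 = 667100.
Difference = 26684 frames; B is ahead of A.

26684 frames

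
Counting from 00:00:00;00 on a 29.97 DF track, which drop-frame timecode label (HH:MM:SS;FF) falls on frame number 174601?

Ten DF minutes hold 17982 frames, so frame 174601 lies in block 9 (frames 161838–179819) with 12763 frames into that block.
The block's first minute is 1800 frames and the rest 1798 each; 12763 frames reaches minute 7, so 9 × 18 + 7 × 2 = 176 labels have been skipped so far.
Adding those back, label number 174601 + 176 = 174777 at 30 labels/s is 5825 s + 27 f = 1 h 37 min 5 s frame 27, i.e. 01:37:05;27.

01:37:05;27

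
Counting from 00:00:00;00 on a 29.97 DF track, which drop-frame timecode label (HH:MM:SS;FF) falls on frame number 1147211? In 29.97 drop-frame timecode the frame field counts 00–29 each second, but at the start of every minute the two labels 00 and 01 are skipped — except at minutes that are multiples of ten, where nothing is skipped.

10:37:58;19

Ten DF minutes hold 17982 frames, so frame 1147211 lies in block 63 (frames 1132866–1150847) with 14345 frames into that block.
The block's first minute is 1800 frames and the rest 1798 each; 14345 frames reaches minute 7, so 63 × 18 + 7 × 2 = 1148 labels have been skipped so far.
Adding those back, label number 1147211 + 1148 = 1148359 at 30 labels/s is 38278 s + 19 f = 10 h 37 min 58 s frame 19, i.e. 10:37:58;19.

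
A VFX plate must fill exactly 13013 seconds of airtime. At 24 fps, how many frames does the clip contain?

Frames = 13013 × 24 = 312312.

312312 frames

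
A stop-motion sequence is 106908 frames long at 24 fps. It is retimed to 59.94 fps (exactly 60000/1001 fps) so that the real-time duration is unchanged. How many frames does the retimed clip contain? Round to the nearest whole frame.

Frames at target rate = 106908 × (60000/1001) / (24) = 267270000/1001 ≈ 267002.997.
Nearest whole frame: 267003.

267003 frames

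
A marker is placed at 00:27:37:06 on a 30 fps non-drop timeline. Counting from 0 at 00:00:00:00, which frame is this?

Total seconds to the label: (0 × 3600 + 27 × 60 + 37) = 1657.
Frame index = 1657 × 30 + 6 = 49716.

49716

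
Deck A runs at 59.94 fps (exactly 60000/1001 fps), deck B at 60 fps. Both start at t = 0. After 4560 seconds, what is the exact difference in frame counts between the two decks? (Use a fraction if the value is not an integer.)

273600/1001 frames

A emits 60000/1001 × 4560 = 273600000/1001 frames; B emits 60 × 4560 = 273600.
Difference = 273600/1001 frames (≈ 273.3267); B is ahead of A.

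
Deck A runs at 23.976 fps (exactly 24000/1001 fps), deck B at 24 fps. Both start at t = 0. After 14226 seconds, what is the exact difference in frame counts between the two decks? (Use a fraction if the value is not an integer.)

341424/1001 frames

A emits 24000/1001 × 14226 = 341424000/1001 frames; B emits 24 × 14226 = 341424.
Difference = 341424/1001 frames (≈ 341.0829); B is ahead of A.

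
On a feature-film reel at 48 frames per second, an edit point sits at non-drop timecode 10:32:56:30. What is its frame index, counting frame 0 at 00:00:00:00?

frame 1822878

Total seconds to the label: (10 × 3600 + 32 × 60 + 56) = 37976.
Frame index = 37976 × 48 + 30 = 1822878.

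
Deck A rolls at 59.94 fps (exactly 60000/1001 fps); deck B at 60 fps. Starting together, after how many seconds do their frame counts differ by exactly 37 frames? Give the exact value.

37037/60 seconds

The gap grows by |60 − 60000/1001| = 60/1001 frames per second.
Time for a 37-frame gap: 37 ÷ (60/1001) = 37037/60 s.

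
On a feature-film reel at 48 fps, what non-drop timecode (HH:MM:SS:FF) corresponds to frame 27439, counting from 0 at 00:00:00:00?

00:09:31:31

27439 ÷ 48 = 571 full seconds, remainder 31 frames.
571 s = 0 h 9 min 31 s.
Timecode: 00:09:31:31.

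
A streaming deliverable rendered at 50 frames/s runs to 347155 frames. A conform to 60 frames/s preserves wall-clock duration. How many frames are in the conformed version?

Target frames = source frames × (target rate / source rate) = 347155 × (60)/(50) = 347155 × 6/5 = 416586.

416586 frames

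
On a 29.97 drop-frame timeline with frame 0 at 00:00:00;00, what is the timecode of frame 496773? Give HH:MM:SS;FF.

Ten DF minutes hold 17982 frames, so frame 496773 lies in block 27 (frames 485514–503495) with 11259 frames into that block.
The block's first minute is 1800 frames and the rest 1798 each; 11259 frames reaches minute 6, so 27 × 18 + 6 × 2 = 498 labels have been skipped so far.
Adding those back, label number 496773 + 498 = 497271 at 30 labels/s is 16575 s + 21 f = 4 h 36 min 15 s frame 21, i.e. 04:36:15;21.

04:36:15;21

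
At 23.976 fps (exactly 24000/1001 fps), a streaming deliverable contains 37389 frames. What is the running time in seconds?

1559.432875 seconds

Running time = 37389 / (24000/1001) = 1559.432875 s.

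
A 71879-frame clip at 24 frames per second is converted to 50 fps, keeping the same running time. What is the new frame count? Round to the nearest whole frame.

Frames at target rate = 71879 × (50) / (24) = 1796975/12 ≈ 149747.917.
Nearest whole frame: 149748.

149748 frames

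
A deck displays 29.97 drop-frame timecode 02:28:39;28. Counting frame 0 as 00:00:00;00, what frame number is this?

Complete 10-minute blocks: 14, each 17982 frames → 251748.
Remaining 8 whole minutes in the current block: 1800 + 7 × 1798 = 14386 frames.
Within the current minute: 39 × 30 + 28 − 2 = 1196 (labels ;00/;01 skipped at this minute). Total = 251748 + 14386 + 1196 = 267330.

267330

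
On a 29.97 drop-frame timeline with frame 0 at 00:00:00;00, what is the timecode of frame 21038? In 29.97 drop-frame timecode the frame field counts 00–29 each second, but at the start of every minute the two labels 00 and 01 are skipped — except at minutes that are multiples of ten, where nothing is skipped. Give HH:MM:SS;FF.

00:11:41;28

Each 10-minute DF block holds 10 × 60 × 30 − 9 × 2 = 17982 frames. 21038 ÷ 17982 → 1 full block, remainder 3056.
Within the partial block the first minute is 1800 frames and each further minute 1798, so 1 further minute boundary passed. Total skipped labels = 18 × 1 + 2 × 1 = 20.
Non-drop label index = 21038 + 20 = 21058; at 30 labels/s that is 00:11:41:28, i.e. DF 00:11:41;28.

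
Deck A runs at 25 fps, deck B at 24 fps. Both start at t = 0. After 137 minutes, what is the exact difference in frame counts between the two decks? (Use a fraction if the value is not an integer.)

8220 frames

137 min = 8220 s.
A emits 25 × 8220 = 205500 frames; B emits 24 × 8220 = 197280.
Difference = 8220 frames; B is behind A.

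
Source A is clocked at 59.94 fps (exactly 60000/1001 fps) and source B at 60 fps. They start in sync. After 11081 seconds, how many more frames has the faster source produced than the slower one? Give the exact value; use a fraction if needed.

94980/143 frames

A emits 60000/1001 × 11081 = 94980000/143 frames; B emits 60 × 11081 = 664860.
Difference = 94980/143 frames (≈ 664.1958); B is ahead of A.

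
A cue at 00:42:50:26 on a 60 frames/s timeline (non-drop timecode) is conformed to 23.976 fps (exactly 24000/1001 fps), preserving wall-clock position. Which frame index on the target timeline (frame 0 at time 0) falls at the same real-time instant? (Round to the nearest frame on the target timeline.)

frame 61629

Source frame index: (0×3600 + 42×60 + 50) × 60 + 26 = 154226.
Real time: 154226 / (60) = 77113/30 s.
Target frame: (77113/30) × (24000/1001) = 61690400/1001 ≈ 61628.771 → 61629.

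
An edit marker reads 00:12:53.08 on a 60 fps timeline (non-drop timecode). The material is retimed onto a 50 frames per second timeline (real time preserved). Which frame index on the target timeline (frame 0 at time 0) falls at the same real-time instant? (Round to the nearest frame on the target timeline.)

Source frame index: (0×3600 + 12×60 + 53) × 60 + 8 = 46388.
Real time: 46388 / (60) = 11597/15 s.
Target frame: (11597/15) × (50) = 115970/3 ≈ 38656.667 → 38657.

frame 38657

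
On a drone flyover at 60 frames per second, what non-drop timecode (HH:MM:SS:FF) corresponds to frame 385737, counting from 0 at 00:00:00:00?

01:47:08:57

385737 ÷ 60 = 6428 full seconds, remainder 57 frames.
6428 s = 1 h 47 min 8 s.
Timecode: 01:47:08:57.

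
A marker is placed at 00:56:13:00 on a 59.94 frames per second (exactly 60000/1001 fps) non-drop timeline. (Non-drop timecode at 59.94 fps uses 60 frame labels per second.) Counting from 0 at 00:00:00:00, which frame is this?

frame 202380

Total seconds to the label: (0 × 3600 + 56 × 60 + 13) = 3373.
Frame index = 3373 × 60 + 0 = 202380.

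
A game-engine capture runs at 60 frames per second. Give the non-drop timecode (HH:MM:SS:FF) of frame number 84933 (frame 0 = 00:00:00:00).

00:23:35:33

84933 ÷ 60 = 1415 full seconds, remainder 33 frames.
1415 s = 0 h 23 min 35 s.
Timecode: 00:23:35:33.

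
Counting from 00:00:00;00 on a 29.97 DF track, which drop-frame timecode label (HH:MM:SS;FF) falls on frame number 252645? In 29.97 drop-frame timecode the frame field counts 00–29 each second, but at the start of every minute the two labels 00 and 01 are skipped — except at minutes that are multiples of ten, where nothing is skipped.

02:20:29;27

Ten DF minutes hold 17982 frames, so frame 252645 lies in block 14 (frames 251748–269729) with 897 frames into that block.
The block's first minute is 1800 frames and the rest 1798 each; 897 frames reaches minute 0, so 14 × 18 + 0 × 2 = 252 labels have been skipped so far.
Adding those back, label number 252645 + 252 = 252897 at 30 labels/s is 8429 s + 27 f = 2 h 20 min 29 s frame 27, i.e. 02:20:29;27.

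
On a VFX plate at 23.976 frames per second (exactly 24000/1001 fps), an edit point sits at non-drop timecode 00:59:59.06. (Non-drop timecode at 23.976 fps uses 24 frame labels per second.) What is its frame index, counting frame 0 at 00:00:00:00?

86382

Total seconds to the label: (0 × 3600 + 59 × 60 + 59) = 3599.
Frame index = 3599 × 24 + 6 = 86382.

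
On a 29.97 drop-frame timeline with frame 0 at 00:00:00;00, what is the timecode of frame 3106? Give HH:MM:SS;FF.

Each 10-minute DF block holds 10 × 60 × 30 − 9 × 2 = 17982 frames. 3106 ÷ 17982 → 0 full blocks, remainder 3106.
Within the partial block the first minute is 1800 frames and each further minute 1798, so 1 further minute boundary passed. Total skipped labels = 18 × 0 + 2 × 1 = 2.
Non-drop label index = 3106 + 2 = 3108; at 30 labels/s that is 00:01:43:18, i.e. DF 00:01:43;18.

00:01:43;18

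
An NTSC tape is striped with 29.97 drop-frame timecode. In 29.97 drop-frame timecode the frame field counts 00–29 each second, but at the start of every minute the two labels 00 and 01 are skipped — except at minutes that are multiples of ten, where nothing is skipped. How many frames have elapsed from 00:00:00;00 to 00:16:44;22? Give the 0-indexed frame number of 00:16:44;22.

As if non-drop at 30 labels/s: (0 × 3600 + 16 × 60 + 44) × 30 + 22 = 30142.
Minute boundaries passed: 16; those not divisible by 10: 16 − 1 = 15; dropped labels = 2 × 15 = 30.
Actual frame index = 30142 − 30 = 30112.

30112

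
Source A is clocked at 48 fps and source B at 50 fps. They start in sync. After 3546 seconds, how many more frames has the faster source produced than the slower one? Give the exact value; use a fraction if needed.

7092 frames

A emits 48 × 3546 = 170208 frames; B emits 50 × 3546 = 177300.
Difference = 7092 frames; B is ahead of A.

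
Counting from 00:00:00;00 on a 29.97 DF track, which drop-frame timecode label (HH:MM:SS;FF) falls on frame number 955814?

08:51:32;10

Each 10-minute DF block holds 10 × 60 × 30 − 9 × 2 = 17982 frames. 955814 ÷ 17982 → 53 full blocks, remainder 2768.
Within the partial block the first minute is 1800 frames and each further minute 1798, so 1 further minute boundary passed. Total skipped labels = 18 × 53 + 2 × 1 = 956.
Non-drop label index = 955814 + 956 = 956770; at 30 labels/s that is 08:51:32:10, i.e. DF 08:51:32;10.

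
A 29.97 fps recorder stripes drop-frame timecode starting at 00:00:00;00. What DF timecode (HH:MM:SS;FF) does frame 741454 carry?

Each 10-minute DF block holds 10 × 60 × 30 − 9 × 2 = 17982 frames. 741454 ÷ 17982 → 41 full blocks, remainder 4192.
Within the partial block the first minute is 1800 frames and each further minute 1798, so 2 further minute boundaries passed. Total skipped labels = 18 × 41 + 2 × 2 = 742.
Non-drop label index = 741454 + 742 = 742196; at 30 labels/s that is 06:52:19:26, i.e. DF 06:52:19;26.

06:52:19;26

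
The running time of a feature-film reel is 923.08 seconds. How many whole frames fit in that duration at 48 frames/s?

44307 frames

Frames = 923.08 × 48 = 1107696/25 ≈ 44307.8400.
Complete frames: 44307.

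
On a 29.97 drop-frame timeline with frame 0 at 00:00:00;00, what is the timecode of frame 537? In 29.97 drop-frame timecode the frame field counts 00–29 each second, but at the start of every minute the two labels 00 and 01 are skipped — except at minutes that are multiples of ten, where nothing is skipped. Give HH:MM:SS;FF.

00:00:17;27

Each 10-minute DF block holds 10 × 60 × 30 − 9 × 2 = 17982 frames. 537 ÷ 17982 → 0 full blocks, remainder 537.
Within the partial block the first minute is 1800 frames and each further minute 1798, so 0 further minute boundaries passed. Total skipped labels = 18 × 0 + 2 × 0 = 0.
Non-drop label index = 537 + 0 = 537; at 30 labels/s that is 00:00:17:27, i.e. DF 00:00:17;27.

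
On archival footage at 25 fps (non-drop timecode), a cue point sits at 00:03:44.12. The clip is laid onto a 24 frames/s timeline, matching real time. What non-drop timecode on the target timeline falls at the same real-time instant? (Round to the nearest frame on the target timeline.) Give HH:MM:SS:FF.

00:03:44:12

Source frame index: (0×3600 + 3×60 + 44) × 25 + 12 = 5612.
Real time: 5612 / (25) = 5612/25 s.
Target frame: (5612/25) × (24) = 134688/25 ≈ 5387.520 → 5388.
At 24 labels/s: frame 5388 → 00:03:44:12.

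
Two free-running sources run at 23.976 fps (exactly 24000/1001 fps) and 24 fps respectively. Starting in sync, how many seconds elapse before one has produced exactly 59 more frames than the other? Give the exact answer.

59059/24 seconds

The gap grows by |24 − 24000/1001| = 24/1001 frames per second.
Time for a 59-frame gap: 59 ÷ (24/1001) = 59059/24 s.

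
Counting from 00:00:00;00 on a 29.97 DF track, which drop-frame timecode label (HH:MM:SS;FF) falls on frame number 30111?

00:16:44;21

Each 10-minute DF block holds 10 × 60 × 30 − 9 × 2 = 17982 frames. 30111 ÷ 17982 → 1 full block, remainder 12129.
Within the partial block the first minute is 1800 frames and each further minute 1798, so 6 further minute boundaries passed. Total skipped labels = 18 × 1 + 2 × 6 = 30.
Non-drop label index = 30111 + 30 = 30141; at 30 labels/s that is 00:16:44:21, i.e. DF 00:16:44;21.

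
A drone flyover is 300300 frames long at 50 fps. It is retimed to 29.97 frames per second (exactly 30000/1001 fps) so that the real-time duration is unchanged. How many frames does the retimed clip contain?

Target frames = source frames × (target rate / source rate) = 300300 × (30000/1001)/(50) = 300300 × 600/1001 = 180000.

180000 frames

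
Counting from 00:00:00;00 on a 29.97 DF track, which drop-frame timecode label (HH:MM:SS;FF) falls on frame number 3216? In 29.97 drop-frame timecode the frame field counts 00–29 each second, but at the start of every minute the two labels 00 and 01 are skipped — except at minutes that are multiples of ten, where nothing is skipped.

00:01:47;08

Each 10-minute DF block holds 10 × 60 × 30 − 9 × 2 = 17982 frames. 3216 ÷ 17982 → 0 full blocks, remainder 3216.
Within the partial block the first minute is 1800 frames and each further minute 1798, so 1 further minute boundary passed. Total skipped labels = 18 × 0 + 2 × 1 = 2.
Non-drop label index = 3216 + 2 = 3218; at 30 labels/s that is 00:01:47:08, i.e. DF 00:01:47;08.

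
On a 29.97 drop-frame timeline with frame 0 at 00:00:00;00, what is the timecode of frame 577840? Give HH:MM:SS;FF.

05:21:20;18

Ten DF minutes hold 17982 frames, so frame 577840 lies in block 32 (frames 575424–593405) with 2416 frames into that block.
The block's first minute is 1800 frames and the rest 1798 each; 2416 frames reaches minute 1, so 32 × 18 + 1 × 2 = 578 labels have been skipped so far.
Adding those back, label number 577840 + 578 = 578418 at 30 labels/s is 19280 s + 18 f = 5 h 21 min 20 s frame 18, i.e. 05:21:20;18.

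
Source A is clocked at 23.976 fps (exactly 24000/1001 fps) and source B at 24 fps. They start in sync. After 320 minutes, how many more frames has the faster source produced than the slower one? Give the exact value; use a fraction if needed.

320 min = 19200 s.
A emits 24000/1001 × 19200 = 460800000/1001 frames; B emits 24 × 19200 = 460800.
Difference = 460800/1001 frames (≈ 460.3397); B is ahead of A.

460800/1001 frames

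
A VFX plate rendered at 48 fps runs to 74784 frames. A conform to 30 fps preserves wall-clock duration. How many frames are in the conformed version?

46740 frames

Target frames = source frames × (target rate / source rate) = 74784 × (30)/(48) = 74784 × 5/8 = 46740.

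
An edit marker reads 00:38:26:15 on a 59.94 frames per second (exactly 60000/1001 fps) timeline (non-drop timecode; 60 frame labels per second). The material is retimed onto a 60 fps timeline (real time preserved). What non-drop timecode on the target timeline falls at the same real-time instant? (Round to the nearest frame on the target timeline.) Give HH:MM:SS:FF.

00:38:28:33

Source frame index: (0×3600 + 38×60 + 26) × 60 + 15 = 138375.
Real time: 138375 / (60000/1001) = 369369/160 s.
Target frame: (369369/160) × (60) = 1108107/8 ≈ 138513.375 → 138513.
At 60 labels/s: frame 138513 → 00:38:28:33.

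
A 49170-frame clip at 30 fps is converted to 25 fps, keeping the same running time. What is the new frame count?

40975 frames

Target frames = source frames × (target rate / source rate) = 49170 × (25)/(30) = 49170 × 5/6 = 40975.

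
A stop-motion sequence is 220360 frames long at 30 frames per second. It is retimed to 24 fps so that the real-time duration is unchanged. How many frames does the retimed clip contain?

Target frames = source frames × (target rate / source rate) = 220360 × (24)/(30) = 220360 × 4/5 = 176288.

176288 frames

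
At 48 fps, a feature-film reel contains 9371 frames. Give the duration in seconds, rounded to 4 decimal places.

Running time = 9371 × 1/48 = 9371/48 s ≈ 195.2292 s.

195.2292 seconds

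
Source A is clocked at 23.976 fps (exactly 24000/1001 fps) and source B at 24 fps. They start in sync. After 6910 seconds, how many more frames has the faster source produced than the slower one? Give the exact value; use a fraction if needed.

A emits 24000/1001 × 6910 = 165840000/1001 frames; B emits 24 × 6910 = 165840.
Difference = 165840/1001 frames (≈ 165.6743); B is ahead of A.

165840/1001 frames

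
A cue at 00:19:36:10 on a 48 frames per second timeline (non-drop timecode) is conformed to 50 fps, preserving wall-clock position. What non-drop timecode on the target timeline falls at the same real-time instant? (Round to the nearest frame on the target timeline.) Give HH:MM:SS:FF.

Source frame index: (0×3600 + 19×60 + 36) × 48 + 10 = 56458.
Real time: 56458 / (48) = 28229/24 s.
Target frame: (28229/24) × (50) = 705725/12 ≈ 58810.417 → 58810.
At 50 labels/s: frame 58810 → 00:19:36:10.

00:19:36:10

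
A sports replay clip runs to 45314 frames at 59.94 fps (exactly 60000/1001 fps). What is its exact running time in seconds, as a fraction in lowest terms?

Running time = 45314 ÷ (60000/1001) = 45314 × 1001/60000 = 22679657/30000 s.

22679657/30000 seconds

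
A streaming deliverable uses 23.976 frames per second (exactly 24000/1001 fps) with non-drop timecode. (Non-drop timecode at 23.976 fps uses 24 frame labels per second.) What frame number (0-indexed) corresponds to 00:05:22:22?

7750

Total seconds to the label: (0 × 3600 + 5 × 60 + 22) = 322.
Frame index = 322 × 24 + 22 = 7750.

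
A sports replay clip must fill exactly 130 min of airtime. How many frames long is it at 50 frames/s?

390000 frames

130 min = 7800 s.
Frames = 7800 × 50 = 390000.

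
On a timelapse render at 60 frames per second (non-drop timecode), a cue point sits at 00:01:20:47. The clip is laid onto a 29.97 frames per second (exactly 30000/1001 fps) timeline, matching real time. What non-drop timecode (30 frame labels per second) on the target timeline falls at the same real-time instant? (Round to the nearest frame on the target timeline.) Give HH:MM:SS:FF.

Source frame index: (0×3600 + 1×60 + 20) × 60 + 47 = 4847.
Real time: 4847 / (60) = 4847/60 s.
Target frame: (4847/60) × (30000/1001) = 2423500/1001 ≈ 2421.079 → 2421.
At 30 labels/s: frame 2421 → 00:01:20:21.

00:01:20:21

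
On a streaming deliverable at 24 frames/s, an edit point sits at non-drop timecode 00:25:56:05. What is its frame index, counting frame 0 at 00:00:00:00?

frame 37349

Total seconds to the label: (0 × 3600 + 25 × 60 + 56) = 1556.
Frame index = 1556 × 24 + 5 = 37349.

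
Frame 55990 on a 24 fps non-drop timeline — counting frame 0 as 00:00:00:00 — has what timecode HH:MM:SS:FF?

00:38:52:22

55990 ÷ 24 = 2332 full seconds, remainder 22 frames.
2332 s = 0 h 38 min 52 s.
Timecode: 00:38:52:22.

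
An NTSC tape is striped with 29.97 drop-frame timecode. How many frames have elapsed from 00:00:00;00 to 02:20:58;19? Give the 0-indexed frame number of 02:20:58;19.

253507

As if non-drop at 30 labels/s: (2 × 3600 + 20 × 60 + 58) × 30 + 19 = 253759.
Minute boundaries passed: 140; those not divisible by 10: 140 − 14 = 126; dropped labels = 2 × 126 = 252.
Actual frame index = 253759 − 252 = 253507.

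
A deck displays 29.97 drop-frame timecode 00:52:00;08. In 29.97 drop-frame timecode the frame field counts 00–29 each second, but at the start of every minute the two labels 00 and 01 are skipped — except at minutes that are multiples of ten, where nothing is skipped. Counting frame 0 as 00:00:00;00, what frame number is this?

93514

Complete 10-minute blocks: 5, each 17982 frames → 89910.
Remaining 2 whole minutes in the current block: 1800 + 1 × 1798 = 3598 frames.
Within the current minute: 0 × 30 + 8 − 2 = 6 (labels ;00/;01 skipped at this minute). Total = 89910 + 3598 + 6 = 93514.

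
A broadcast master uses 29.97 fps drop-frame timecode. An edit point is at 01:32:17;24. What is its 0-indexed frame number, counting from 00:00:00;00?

165968

Complete 10-minute blocks: 9, each 17982 frames → 161838.
Remaining 2 whole minutes in the current block: 1800 + 1 × 1798 = 3598 frames.
Within the current minute: 17 × 30 + 24 − 2 = 532 (labels ;00/;01 skipped at this minute). Total = 161838 + 3598 + 532 = 165968.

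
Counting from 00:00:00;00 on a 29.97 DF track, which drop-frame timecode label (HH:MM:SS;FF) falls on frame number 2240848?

20:46:09;22

Ten DF minutes hold 17982 frames, so frame 2240848 lies in block 124 (frames 2229768–2247749) with 11080 frames into that block.
The block's first minute is 1800 frames and the rest 1798 each; 11080 frames reaches minute 6, so 124 × 18 + 6 × 2 = 2244 labels have been skipped so far.
Adding those back, label number 2240848 + 2244 = 2243092 at 30 labels/s is 74769 s + 22 f = 20 h 46 min 9 s frame 22, i.e. 20:46:09;22.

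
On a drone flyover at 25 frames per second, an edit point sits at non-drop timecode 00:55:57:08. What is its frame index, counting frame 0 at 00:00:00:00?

Total seconds to the label: (0 × 3600 + 55 × 60 + 57) = 3357.
Frame index = 3357 × 25 + 8 = 83933.

frame 83933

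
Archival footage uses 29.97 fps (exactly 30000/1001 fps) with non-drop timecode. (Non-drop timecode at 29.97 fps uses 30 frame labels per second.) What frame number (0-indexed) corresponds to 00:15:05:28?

frame 27178

Total seconds to the label: (0 × 3600 + 15 × 60 + 5) = 905.
Frame index = 905 × 30 + 28 = 27178.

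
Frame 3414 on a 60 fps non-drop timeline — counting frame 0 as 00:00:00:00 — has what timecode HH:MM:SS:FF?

3414 ÷ 60 = 56 full seconds, remainder 54 frames.
56 s = 0 h 0 min 56 s.
Timecode: 00:00:56:54.

00:00:56:54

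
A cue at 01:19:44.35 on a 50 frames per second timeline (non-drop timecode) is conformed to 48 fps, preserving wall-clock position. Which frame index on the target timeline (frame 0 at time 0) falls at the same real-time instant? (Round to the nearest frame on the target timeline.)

frame 229666

Source frame index: (1×3600 + 19×60 + 44) × 50 + 35 = 239235.
Real time: 239235 / (50) = 47847/10 s.
Target frame: (47847/10) × (48) = 1148328/5 ≈ 229665.600 → 229666.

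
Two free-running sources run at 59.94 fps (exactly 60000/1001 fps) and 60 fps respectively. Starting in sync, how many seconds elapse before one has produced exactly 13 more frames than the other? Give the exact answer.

13013/60 seconds

The gap grows by |60 − 60000/1001| = 60/1001 frames per second.
Time for a 13-frame gap: 13 ÷ (60/1001) = 13013/60 s.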